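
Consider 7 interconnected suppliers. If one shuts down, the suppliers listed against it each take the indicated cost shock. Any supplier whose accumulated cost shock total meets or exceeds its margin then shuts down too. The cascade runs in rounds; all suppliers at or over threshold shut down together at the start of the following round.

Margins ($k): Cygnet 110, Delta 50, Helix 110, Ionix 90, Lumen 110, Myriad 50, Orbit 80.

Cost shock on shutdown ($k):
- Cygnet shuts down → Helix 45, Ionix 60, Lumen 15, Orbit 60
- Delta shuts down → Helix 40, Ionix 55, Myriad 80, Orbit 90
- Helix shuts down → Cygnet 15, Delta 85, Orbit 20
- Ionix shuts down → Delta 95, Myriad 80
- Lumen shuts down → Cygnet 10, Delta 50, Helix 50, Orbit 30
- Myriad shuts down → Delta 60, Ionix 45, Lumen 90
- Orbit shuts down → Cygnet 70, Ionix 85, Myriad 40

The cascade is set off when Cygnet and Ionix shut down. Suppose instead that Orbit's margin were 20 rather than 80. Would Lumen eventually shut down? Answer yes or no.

With Orbit's margin at 20:
Round 1 — Cygnet, Ionix shut down (initial).
  Delta: +95 → 95 ≥ 50
  Helix: +45 → 45 < 110
  Lumen: +15 → 15 < 110
  Myriad: +80 → 80 ≥ 50
  Orbit: +60 → 60 ≥ 20
Round 2 — Delta, Myriad, Orbit shut down.
  Helix: +40 → 85 < 110
  Lumen: +90 → 105 < 110
No further shutdowns.

no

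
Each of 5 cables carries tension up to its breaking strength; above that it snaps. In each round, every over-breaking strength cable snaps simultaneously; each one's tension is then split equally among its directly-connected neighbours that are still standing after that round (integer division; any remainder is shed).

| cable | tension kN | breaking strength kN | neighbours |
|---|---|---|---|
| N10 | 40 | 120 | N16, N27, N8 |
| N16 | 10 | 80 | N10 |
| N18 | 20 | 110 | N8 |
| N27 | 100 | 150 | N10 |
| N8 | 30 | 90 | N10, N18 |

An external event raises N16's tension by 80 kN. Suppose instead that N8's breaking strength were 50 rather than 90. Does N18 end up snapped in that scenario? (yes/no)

yes

With N8's breaking strength at 50:
Round 1 — N16 at 90 > 80. N16 snaps.
  N16 sheds 90 kN to N10: 90 each.
    N10: 40+90 = 130 > 120
Round 2 — N10 snaps.
  N10 sheds 130 kN to N27, N8: 65 each.
    N27: 100+65 = 165 > 150
    N8: 30+65 = 95 > 50
Round 3 — N27, N8 snap.
  N27 sheds 165 kN: no online neighbours, lost.
  N8 sheds 95 kN to N18: 95 each.
    N18: 20+95 = 115 > 110
Round 4 — N18 snaps.
  N18 sheds 115 kN: no online neighbours, lost.
No further breaks.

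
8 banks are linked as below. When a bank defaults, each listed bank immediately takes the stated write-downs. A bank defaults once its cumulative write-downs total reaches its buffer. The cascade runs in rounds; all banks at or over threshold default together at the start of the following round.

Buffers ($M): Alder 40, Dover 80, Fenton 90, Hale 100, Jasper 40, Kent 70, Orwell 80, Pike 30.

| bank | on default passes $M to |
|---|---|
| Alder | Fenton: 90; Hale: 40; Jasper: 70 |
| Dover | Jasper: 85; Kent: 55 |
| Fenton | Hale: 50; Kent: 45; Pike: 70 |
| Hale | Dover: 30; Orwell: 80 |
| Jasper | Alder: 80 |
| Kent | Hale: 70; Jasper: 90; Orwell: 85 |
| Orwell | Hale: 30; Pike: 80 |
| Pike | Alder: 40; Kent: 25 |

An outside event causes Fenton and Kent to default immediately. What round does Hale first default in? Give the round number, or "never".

2

Round 1 — Fenton, Kent default (initial).
  Hale: +50+70 → 120 ≥ 100
  Jasper: +90 → 90 ≥ 40
  Orwell: +85 → 85 ≥ 80
  Pike: +70 → 70 ≥ 30
Round 2 — Hale, Jasper, Orwell, Pike default.
  Alder: +80+40 → 120 ≥ 40
  Dover: +30 → 30 < 80
Round 3 — Alder defaults.
No further defaults.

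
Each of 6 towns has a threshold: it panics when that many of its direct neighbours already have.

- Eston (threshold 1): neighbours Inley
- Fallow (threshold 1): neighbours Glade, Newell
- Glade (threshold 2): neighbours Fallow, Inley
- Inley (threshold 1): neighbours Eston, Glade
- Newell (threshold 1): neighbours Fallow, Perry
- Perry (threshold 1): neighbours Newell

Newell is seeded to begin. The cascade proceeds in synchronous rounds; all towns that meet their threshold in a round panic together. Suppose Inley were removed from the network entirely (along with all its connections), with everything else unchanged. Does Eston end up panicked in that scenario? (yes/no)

With Inley removed:
Round 1 — Newell panics (initial).
Round 2 — checking thresholds:
  Fallow: 1 of 2 neighbours ≥ 1, panics.
  Perry: 1 of 1 neighbours ≥ 1, panics.
Round 3 — no new panics; cascade stops.

no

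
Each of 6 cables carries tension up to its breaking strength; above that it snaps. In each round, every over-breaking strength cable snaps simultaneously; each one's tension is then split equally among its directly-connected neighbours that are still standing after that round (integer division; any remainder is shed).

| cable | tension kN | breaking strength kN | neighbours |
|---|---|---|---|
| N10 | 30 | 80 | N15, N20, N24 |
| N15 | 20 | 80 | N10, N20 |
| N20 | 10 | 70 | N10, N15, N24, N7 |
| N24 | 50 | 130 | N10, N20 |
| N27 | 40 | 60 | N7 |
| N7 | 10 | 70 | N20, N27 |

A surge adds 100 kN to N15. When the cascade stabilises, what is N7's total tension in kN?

67

Round 1 — N15 at 120 > 80. N15 snaps.
  N15 sheds 120 kN to N10, N20: 60 each.
    N10: 30+60 = 90 > 80
    N20: 10+60 = 70 ≤ 70
Round 2 — N10 snaps.
  N10 sheds 90 kN to N20, N24: 45 each.
    N20: 70+45 = 115 > 70
    N24: 50+45 = 95 ≤ 130
Round 3 — N20 snaps.
  N20 sheds 115 kN to N24, N7: 57 each (1 lost).
    N24: 95+57 = 152 > 130
    N7: 10+57 = 67 ≤ 70
Round 4 — N24 snaps.
  N24 sheds 152 kN: no online neighbours, lost.
No further breaks.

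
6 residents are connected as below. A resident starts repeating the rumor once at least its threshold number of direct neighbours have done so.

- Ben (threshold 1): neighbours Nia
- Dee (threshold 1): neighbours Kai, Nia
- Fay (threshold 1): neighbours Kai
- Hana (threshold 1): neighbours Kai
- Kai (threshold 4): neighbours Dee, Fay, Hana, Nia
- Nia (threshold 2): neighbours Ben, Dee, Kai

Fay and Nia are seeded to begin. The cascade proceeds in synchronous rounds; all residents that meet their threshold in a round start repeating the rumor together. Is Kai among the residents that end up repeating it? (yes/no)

Round 1 — Fay, Nia start repeating the rumor (initial).
Round 2 — checking thresholds:
  Ben: 1 of 1 neighbours ≥ 1, starts repeating the rumor.
  Dee: 1 of 2 neighbours ≥ 1, starts repeating the rumor.
  Kai: 2 of 4 neighbours < 4, below threshold.
Round 3 — no new spreads; cascade stops.

no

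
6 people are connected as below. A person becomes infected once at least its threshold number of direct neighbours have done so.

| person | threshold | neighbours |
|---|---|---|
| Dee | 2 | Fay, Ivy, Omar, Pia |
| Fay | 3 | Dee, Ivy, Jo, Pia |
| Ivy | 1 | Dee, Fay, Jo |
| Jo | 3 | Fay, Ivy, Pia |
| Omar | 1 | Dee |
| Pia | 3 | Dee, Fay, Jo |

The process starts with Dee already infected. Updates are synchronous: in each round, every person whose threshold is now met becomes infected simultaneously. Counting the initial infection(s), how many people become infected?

Round 1 — Dee becomes infected (initial).
Round 2 — checking thresholds:
  Fay: 1 of 4 neighbours < 3, holds.
  Ivy: 1 of 3 neighbours ≥ 1, becomes infected.
  Omar: 1 of 1 neighbours ≥ 1, becomes infected.
  Pia: 1 of 3 neighbours < 3, holds.
Round 3 — no new infections; cascade stops.

3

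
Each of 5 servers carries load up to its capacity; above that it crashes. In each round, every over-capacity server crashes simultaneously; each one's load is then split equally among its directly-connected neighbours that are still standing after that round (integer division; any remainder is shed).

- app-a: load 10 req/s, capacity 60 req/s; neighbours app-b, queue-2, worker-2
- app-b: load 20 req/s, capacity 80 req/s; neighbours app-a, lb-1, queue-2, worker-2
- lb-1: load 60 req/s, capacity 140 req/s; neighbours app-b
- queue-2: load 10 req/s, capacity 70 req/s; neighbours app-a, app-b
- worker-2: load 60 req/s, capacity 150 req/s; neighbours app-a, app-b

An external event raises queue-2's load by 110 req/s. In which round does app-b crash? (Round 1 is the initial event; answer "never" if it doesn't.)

Round 1 — queue-2 at 120 > 70. queue-2 crashes.
  queue-2 sheds 120 req/s to app-a, app-b: 60 each.
    app-a: 10+60 = 70 > 60
    app-b: 20+60 = 80 ≤ 80
Round 2 — app-a crashes.
  app-a sheds 70 req/s to app-b, worker-2: 35 each.
    app-b: 80+35 = 115 > 80
    worker-2: 60+35 = 95 ≤ 150
Round 3 — app-b crashes.
  app-b sheds 115 req/s to lb-1, worker-2: 57 each (1 lost).
    lb-1: 60+57 = 117 ≤ 140
    worker-2: 95+57 = 152 > 150
Round 4 — worker-2 crashes.
  worker-2 sheds 152 req/s: no online neighbours, lost.
No further crashes.

3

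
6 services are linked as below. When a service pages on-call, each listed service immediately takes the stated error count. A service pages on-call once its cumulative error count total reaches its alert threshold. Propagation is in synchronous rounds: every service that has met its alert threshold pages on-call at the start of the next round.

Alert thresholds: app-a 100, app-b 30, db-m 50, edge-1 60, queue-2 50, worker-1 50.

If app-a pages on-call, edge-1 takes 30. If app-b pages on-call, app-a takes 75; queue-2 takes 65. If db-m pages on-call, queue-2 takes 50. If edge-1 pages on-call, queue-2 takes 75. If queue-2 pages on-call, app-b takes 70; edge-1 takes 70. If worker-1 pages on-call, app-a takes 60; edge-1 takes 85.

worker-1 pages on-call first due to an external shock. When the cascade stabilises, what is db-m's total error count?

0

Round 1 — worker-1 pages on-call (initial).
  app-a: +60 → 60 < 100
  edge-1: +85 → 85 ≥ 60
Round 2 — edge-1 pages on-call.
  queue-2: +75 → 75 ≥ 50
Round 3 — queue-2 pages on-call.
  app-b: +70 → 70 ≥ 30
Round 4 — app-b pages on-call.
  app-a: +75 → 135 ≥ 100
Round 5 — app-a pages on-call.
No further pages.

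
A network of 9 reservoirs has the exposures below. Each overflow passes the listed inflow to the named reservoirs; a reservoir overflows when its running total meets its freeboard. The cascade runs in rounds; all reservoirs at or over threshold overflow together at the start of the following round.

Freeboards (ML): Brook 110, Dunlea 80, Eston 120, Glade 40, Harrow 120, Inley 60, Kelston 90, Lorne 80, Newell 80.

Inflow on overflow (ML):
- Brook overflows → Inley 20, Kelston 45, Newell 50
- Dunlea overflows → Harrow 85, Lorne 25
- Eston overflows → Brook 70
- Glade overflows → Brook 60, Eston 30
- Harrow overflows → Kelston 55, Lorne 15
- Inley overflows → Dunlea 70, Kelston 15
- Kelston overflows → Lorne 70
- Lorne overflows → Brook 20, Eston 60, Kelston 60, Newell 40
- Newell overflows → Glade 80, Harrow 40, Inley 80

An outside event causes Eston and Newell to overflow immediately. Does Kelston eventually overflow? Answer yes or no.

no

Round 1 — Eston, Newell overflow (initial).
  Brook: +70 → 70 < 110
  Glade: +80 → 80 ≥ 40
  Harrow: +40 → 40 < 120
  Inley: +80 → 80 ≥ 60
Round 2 — Glade, Inley overflow.
  Brook: +60 → 130 ≥ 110
  Dunlea: +70 → 70 < 80
  Kelston: +15 → 15 < 90
Round 3 — Brook overflows.
  Kelston: +45 → 60 < 90
No further overflows.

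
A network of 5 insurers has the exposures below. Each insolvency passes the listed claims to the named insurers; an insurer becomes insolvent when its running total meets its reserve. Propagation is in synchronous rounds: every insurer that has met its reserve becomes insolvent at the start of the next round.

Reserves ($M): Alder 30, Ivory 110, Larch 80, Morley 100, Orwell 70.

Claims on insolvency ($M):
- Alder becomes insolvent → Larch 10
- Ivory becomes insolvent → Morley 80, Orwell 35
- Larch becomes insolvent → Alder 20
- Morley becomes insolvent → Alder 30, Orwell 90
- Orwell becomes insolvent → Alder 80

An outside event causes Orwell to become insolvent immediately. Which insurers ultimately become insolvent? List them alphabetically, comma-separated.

Round 1 — Orwell becomes insolvent (initial).
  Alder: +80 → 80 ≥ 30
Round 2 — Alder becomes insolvent.
  Larch: +10 → 10 < 80
No further insolvencies.

Alder, Orwell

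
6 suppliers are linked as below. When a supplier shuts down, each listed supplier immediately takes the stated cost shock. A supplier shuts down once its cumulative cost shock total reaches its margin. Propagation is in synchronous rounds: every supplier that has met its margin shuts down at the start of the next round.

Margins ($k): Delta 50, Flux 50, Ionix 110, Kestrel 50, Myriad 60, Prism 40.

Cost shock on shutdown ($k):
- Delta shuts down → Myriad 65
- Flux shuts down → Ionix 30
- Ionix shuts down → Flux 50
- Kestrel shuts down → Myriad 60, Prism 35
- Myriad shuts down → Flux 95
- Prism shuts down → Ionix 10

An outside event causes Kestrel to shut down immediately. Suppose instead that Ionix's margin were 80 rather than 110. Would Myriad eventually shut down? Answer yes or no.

With Ionix's margin at 80:
Round 1 — Kestrel shuts down (initial).
  Myriad: +60 → 60 ≥ 60
  Prism: +35 → 35 < 40
Round 2 — Myriad shuts down.
  Flux: +95 → 95 ≥ 50
Round 3 — Flux shuts down.
  Ionix: +30 → 30 < 80
No further shutdowns.

yes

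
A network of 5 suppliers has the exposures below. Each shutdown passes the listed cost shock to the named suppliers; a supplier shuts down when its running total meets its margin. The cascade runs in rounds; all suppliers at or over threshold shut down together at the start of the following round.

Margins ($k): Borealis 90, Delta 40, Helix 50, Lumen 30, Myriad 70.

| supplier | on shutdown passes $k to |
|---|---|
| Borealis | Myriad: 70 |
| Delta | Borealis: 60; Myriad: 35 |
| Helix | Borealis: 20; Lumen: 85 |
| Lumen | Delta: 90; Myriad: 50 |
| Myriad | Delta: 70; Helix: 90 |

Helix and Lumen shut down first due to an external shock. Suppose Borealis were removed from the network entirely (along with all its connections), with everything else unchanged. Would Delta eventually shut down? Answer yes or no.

With Borealis removed:
Round 1 — Helix, Lumen shut down (initial).
  Delta: +90 → 90 ≥ 40
  Myriad: +50 → 50 < 70
Round 2 — Delta shuts down.
  Myriad: +35 → 85 ≥ 70
Round 3 — Myriad shuts down.
No further shutdowns.

yes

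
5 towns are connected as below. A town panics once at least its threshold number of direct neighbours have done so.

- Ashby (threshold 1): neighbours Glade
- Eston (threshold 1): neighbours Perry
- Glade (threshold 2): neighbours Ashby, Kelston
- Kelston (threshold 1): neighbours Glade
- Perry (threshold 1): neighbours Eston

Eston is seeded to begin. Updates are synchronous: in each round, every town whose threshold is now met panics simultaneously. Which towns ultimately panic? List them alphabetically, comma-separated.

Round 1 — Eston panics (initial).
Round 2 — checking thresholds:
  Perry: 1 of 1 neighbours ≥ 1, panics.
Round 3 — no new panics; cascade stops.

Eston, Perry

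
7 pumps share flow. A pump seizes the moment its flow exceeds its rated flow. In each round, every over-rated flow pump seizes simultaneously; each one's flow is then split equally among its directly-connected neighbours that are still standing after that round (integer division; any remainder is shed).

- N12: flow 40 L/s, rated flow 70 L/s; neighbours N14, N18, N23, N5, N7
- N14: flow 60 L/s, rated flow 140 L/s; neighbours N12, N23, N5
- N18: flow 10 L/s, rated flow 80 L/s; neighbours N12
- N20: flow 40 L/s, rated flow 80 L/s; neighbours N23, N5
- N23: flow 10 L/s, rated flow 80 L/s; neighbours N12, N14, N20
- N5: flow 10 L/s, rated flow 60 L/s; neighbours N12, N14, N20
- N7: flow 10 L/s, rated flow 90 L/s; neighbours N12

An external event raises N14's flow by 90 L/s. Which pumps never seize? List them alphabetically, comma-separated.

Round 1 — N14 at 150 > 140. N14 seizes.
  N14 sheds 150 L/s to N12, N23, N5: 50 each.
    N12: 40+50 = 90 > 70
    N23: 10+50 = 60 ≤ 80
    N5: 10+50 = 60 ≤ 60
Round 2 — N12 seizes.
  N12 sheds 90 L/s to N18, N23, N5, N7: 22 each (2 lost).
    N18: 10+22 = 32 ≤ 80
    N23: 60+22 = 82 > 80
    N5: 60+22 = 82 > 60
    N7: 10+22 = 32 ≤ 90
Round 3 — N23, N5 seize.
  N23 sheds 82 L/s to N20: 82 each.
    N20: 40+82 = 122 > 80
  N5 sheds 82 L/s to N20: 82 each.
    N20: 122+82 = 204 > 80
Round 4 — N20 seizes.
  N20 sheds 204 L/s: no online neighbours, lost.
No further seizures.

N18, N7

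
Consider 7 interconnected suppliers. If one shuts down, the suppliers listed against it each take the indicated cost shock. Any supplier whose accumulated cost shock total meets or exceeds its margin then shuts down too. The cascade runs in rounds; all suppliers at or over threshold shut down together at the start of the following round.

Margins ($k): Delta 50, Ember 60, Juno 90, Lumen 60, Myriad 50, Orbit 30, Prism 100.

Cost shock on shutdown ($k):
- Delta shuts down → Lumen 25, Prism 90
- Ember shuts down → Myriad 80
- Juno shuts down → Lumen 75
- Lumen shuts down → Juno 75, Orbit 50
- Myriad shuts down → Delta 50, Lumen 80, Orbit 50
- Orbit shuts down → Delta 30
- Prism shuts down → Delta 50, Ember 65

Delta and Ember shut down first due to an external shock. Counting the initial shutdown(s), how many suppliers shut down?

5

Round 1 — Delta, Ember shut down (initial).
  Lumen: +25 → 25 < 60
  Myriad: +80 → 80 ≥ 50
  Prism: +90 → 90 < 100
Round 2 — Myriad shuts down.
  Lumen: +80 → 105 ≥ 60
  Orbit: +50 → 50 ≥ 30
Round 3 — Lumen, Orbit shut down.
  Juno: +75 → 75 < 90
No further shutdowns.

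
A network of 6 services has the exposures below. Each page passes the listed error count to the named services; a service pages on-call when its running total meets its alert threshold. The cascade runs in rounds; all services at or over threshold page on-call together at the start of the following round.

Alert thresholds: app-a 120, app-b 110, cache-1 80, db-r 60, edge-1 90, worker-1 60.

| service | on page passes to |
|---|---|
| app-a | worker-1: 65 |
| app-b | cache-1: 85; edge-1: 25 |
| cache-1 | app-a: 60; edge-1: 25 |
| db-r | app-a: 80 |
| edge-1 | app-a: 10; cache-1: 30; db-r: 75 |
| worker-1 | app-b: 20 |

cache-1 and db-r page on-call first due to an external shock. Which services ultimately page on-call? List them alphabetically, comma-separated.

Round 1 — cache-1, db-r page on-call (initial).
  app-a: +60+80 → 140 ≥ 120
  edge-1: +25 → 25 < 90
Round 2 — app-a pages on-call.
  worker-1: +65 → 65 ≥ 60
Round 3 — worker-1 pages on-call.
  app-b: +20 → 20 < 110
No further pages.

app-a, cache-1, db-r, worker-1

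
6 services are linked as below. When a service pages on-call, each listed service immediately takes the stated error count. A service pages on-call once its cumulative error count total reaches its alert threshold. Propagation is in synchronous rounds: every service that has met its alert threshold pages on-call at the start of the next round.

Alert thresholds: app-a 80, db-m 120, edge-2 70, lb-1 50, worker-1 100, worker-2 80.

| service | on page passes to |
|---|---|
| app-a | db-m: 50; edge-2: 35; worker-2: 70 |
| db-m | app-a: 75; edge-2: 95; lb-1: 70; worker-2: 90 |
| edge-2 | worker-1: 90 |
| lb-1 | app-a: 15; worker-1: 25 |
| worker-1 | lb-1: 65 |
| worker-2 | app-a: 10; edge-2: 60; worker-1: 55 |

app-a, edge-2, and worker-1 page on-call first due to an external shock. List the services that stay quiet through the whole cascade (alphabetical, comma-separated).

Round 1 — app-a, edge-2, worker-1 page on-call (initial).
  db-m: +50 → 50 < 120
  lb-1: +65 → 65 ≥ 50
  worker-2: +70 → 70 < 80
Round 2 — lb-1 pages on-call.
No further pages.

db-m, worker-2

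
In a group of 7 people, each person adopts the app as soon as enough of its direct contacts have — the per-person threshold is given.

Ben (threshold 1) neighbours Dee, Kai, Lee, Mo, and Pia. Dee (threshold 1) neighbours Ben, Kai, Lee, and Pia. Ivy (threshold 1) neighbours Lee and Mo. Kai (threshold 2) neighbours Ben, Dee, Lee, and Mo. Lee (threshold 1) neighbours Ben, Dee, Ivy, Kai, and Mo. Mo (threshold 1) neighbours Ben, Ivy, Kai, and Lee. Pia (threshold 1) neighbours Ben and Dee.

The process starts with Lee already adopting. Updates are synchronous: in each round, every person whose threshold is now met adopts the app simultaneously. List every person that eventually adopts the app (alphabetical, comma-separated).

Round 1 — Lee adopts the app (initial).
Round 2 — checking thresholds:
  Ben: 1 of 5 neighbours ≥ 1, adopts the app.
  Dee: 1 of 4 neighbours ≥ 1, adopts the app.
  Ivy: 1 of 2 neighbours ≥ 1, adopts the app.
  Kai: 1 of 4 neighbours < 2, below threshold.
  Mo: 1 of 4 neighbours ≥ 1, adopts the app.
Round 3 — checking thresholds:
  Kai: 4 of 4 neighbours ≥ 2, adopts the app.
  Pia: 2 of 2 neighbours ≥ 1, adopts the app.
Round 4 — no new adoptions; cascade stops.

Ben, Dee, Ivy, Kai, Lee, Mo, Pia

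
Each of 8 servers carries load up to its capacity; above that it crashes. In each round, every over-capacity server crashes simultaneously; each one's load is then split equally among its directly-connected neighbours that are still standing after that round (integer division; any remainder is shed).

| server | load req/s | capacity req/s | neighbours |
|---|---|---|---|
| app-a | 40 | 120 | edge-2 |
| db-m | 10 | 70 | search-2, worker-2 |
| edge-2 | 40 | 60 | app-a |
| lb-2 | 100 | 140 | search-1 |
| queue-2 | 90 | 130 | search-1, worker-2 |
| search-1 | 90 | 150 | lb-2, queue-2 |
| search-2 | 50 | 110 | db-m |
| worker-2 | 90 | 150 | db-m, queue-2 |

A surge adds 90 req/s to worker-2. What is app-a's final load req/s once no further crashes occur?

40

Round 1 — worker-2 at 180 > 150. worker-2 crashes.
  worker-2 sheds 180 req/s to db-m, queue-2: 90 each.
    db-m: 10+90 = 100 > 70
    queue-2: 90+90 = 180 > 130
Round 2 — db-m, queue-2 crash.
  db-m sheds 100 req/s to search-2: 100 each.
    search-2: 50+100 = 150 > 110
  queue-2 sheds 180 req/s to search-1: 180 each.
    search-1: 90+180 = 270 > 150
Round 3 — search-1, search-2 crash.
  search-1 sheds 270 req/s to lb-2: 270 each.
    lb-2: 100+270 = 370 > 140
  search-2 sheds 150 req/s: no online neighbours, lost.
Round 4 — lb-2 crashes.
  lb-2 sheds 370 req/s: no online neighbours, lost.
No further crashes.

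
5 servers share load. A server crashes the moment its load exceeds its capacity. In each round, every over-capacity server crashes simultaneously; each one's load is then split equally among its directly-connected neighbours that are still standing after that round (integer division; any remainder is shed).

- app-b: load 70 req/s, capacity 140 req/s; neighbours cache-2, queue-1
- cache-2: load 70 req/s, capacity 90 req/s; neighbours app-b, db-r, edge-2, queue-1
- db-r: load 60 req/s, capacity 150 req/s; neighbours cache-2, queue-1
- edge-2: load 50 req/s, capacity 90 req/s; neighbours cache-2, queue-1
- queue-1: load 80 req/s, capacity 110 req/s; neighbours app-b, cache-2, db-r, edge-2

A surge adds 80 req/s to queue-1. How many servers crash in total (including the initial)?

4

Round 1 — queue-1 at 160 > 110. queue-1 crashes.
  queue-1 sheds 160 req/s to app-b, cache-2, db-r, edge-2: 40 each.
    app-b: 70+40 = 110 ≤ 140
    cache-2: 70+40 = 110 > 90
    db-r: 60+40 = 100 ≤ 150
    edge-2: 50+40 = 90 ≤ 90
Round 2 — cache-2 crashes.
  cache-2 sheds 110 req/s to app-b, db-r, edge-2: 36 each (2 lost).
    app-b: 110+36 = 146 > 140
    db-r: 100+36 = 136 ≤ 150
    edge-2: 90+36 = 126 > 90
Round 3 — app-b, edge-2 crash.
  app-b sheds 146 req/s: no online neighbours, lost.
  edge-2 sheds 126 req/s: no online neighbours, lost.
No further crashes.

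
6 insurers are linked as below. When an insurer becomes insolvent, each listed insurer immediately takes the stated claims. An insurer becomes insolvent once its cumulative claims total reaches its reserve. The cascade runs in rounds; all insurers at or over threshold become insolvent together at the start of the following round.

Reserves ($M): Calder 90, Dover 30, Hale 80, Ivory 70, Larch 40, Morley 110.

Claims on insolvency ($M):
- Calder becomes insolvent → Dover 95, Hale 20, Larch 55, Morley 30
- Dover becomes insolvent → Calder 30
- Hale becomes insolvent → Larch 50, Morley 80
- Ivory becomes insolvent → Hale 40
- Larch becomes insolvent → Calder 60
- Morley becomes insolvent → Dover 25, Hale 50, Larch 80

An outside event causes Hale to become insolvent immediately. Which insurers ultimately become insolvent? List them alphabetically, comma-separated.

Round 1 — Hale becomes insolvent (initial).
  Larch: +50 → 50 ≥ 40
  Morley: +80 → 80 < 110
Round 2 — Larch becomes insolvent.
  Calder: +60 → 60 < 90
No further insolvencies.

Hale, Larch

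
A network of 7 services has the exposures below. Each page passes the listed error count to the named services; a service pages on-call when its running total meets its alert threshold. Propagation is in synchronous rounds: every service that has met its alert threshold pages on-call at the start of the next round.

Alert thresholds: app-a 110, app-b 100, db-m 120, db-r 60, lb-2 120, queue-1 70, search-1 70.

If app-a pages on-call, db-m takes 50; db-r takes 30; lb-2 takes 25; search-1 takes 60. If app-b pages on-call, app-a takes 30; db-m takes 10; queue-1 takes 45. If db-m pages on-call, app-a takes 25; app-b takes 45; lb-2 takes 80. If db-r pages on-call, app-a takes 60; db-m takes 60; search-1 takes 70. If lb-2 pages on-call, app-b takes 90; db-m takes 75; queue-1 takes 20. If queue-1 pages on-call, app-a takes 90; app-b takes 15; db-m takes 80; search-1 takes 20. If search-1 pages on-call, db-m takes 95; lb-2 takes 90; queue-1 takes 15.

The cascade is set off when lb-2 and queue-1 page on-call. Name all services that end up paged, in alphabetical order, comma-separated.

app-a, app-b, db-m, lb-2, queue-1, search-1

Round 1 — lb-2, queue-1 page on-call (initial).
  app-a: +90 → 90 < 110
  app-b: +90+15 → 105 ≥ 100
  db-m: +75+80 → 155 ≥ 120
  search-1: +20 → 20 < 70
Round 2 — app-b, db-m page on-call.
  app-a: +30+25 → 145 ≥ 110
Round 3 — app-a pages on-call.
  db-r: +30 → 30 < 60
  search-1: +60 → 80 ≥ 70
Round 4 — search-1 pages on-call.
No further pages.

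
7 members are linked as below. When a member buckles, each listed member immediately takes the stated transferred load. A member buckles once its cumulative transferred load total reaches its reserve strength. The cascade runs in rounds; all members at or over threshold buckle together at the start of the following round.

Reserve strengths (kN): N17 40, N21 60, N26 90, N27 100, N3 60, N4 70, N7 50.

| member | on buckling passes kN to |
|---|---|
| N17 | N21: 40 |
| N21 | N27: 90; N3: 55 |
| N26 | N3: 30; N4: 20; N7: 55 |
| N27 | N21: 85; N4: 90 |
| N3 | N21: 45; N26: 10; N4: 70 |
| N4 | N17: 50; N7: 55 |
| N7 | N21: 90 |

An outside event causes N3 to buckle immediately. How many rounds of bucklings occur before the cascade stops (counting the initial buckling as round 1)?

4

Round 1 — N3 buckles (initial).
  N21: +45 → 45 < 60
  N26: +10 → 10 < 90
  N4: +70 → 70 ≥ 70
Round 2 — N4 buckles.
  N17: +50 → 50 ≥ 40
  N7: +55 → 55 ≥ 50
Round 3 — N17, N7 buckle.
  N21: +40+90 → 175 ≥ 60
Round 4 — N21 buckles.
  N27: +90 → 90 < 100
No further bucklings.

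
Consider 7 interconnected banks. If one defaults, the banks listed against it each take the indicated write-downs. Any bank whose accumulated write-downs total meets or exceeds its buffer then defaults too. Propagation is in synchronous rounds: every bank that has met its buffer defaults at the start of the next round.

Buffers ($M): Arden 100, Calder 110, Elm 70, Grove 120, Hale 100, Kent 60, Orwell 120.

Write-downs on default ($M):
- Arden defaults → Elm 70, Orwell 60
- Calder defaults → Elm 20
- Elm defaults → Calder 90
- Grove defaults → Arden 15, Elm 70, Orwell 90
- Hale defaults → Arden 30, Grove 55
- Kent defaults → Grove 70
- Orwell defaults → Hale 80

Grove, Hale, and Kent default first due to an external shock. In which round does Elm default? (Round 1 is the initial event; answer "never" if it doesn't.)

2

Round 1 — Grove, Hale, Kent default (initial).
  Arden: +15+30 → 45 < 100
  Elm: +70 → 70 ≥ 70
  Orwell: +90 → 90 < 120
Round 2 — Elm defaults.
  Calder: +90 → 90 < 110
No further defaults.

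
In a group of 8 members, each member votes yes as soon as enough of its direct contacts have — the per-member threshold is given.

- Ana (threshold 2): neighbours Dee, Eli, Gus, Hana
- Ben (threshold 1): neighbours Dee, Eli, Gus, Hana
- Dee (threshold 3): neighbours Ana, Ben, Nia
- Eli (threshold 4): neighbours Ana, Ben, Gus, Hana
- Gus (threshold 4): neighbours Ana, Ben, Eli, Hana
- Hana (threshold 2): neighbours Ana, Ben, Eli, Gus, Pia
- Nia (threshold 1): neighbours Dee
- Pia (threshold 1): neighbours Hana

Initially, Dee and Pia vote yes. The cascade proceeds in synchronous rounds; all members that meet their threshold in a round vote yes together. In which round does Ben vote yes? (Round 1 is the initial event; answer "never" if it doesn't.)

2

Round 1 — Dee, Pia vote yes (initial).
Round 2 — checking thresholds:
  Ana: 1 of 4 neighbours < 2, below threshold.
  Ben: 1 of 4 neighbours ≥ 1, votes yes.
  Hana: 1 of 5 neighbours < 2, below threshold.
  Nia: 1 of 1 neighbours ≥ 1, votes yes.
Round 3 — checking thresholds:
  Ana: 1 of 4 neighbours < 2, below threshold.
  Eli: 1 of 4 neighbours < 4, below threshold.
  Gus: 1 of 4 neighbours < 4, below threshold.
  Hana: 2 of 5 neighbours ≥ 2, votes yes.
Round 4 — checking thresholds:
  Ana: 2 of 4 neighbours ≥ 2, votes yes.
  Eli: 2 of 4 neighbours < 4, below threshold.
  Gus: 2 of 4 neighbours < 4, below threshold.
Round 5 — no new yes votes; cascade stops.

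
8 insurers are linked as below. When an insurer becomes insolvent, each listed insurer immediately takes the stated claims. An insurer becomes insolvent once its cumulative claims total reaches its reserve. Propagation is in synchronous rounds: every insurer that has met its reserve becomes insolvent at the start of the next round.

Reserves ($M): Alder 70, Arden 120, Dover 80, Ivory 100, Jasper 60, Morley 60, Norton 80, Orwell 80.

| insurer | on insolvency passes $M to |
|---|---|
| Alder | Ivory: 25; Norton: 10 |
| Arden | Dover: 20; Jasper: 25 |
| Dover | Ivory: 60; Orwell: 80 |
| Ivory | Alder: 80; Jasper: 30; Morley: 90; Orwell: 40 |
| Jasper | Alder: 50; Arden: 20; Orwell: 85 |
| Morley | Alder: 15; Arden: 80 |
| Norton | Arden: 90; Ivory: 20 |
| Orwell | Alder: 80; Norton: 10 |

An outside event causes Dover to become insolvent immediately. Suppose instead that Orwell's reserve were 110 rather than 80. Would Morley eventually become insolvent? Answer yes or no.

no

With Orwell's reserve at 110:
Round 1 — Dover becomes insolvent (initial).
  Ivory: +60 → 60 < 100
  Orwell: +80 → 80 < 110
No further insolvencies.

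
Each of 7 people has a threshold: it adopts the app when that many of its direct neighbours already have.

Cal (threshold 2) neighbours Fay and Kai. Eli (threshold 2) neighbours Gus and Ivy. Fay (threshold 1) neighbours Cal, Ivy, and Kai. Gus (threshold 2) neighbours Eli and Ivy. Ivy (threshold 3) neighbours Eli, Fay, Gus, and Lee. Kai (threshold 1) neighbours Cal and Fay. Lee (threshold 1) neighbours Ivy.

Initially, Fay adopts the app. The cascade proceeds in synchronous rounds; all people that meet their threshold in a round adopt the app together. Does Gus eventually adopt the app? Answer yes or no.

no

Round 1 — Fay adopts the app (initial).
Round 2 — checking thresholds:
  Cal: 1 of 2 neighbours < 2, not yet.
  Ivy: 1 of 4 neighbours < 3, not yet.
  Kai: 1 of 2 neighbours ≥ 1, adopts the app.
Round 3 — checking thresholds:
  Cal: 2 of 2 neighbours ≥ 2, adopts the app.
  Ivy: 1 of 4 neighbours < 3, not yet.
Round 4 — no new adoptions; cascade stops.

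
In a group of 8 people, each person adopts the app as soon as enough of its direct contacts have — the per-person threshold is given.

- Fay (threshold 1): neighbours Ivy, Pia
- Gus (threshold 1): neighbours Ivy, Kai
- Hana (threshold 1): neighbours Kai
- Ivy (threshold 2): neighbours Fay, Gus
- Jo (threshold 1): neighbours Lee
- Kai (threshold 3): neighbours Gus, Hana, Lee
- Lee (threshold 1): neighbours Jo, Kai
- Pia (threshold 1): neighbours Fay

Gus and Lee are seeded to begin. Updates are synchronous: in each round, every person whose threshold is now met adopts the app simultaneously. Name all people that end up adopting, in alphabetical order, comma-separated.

Gus, Jo, Lee

Round 1 — Gus, Lee adopt the app (initial).
Round 2 — checking thresholds:
  Ivy: 1 of 2 neighbours < 2, holds.
  Jo: 1 of 1 neighbours ≥ 1, adopts the app.
  Kai: 2 of 3 neighbours < 3, holds.
Round 3 — no new adoptions; cascade stops.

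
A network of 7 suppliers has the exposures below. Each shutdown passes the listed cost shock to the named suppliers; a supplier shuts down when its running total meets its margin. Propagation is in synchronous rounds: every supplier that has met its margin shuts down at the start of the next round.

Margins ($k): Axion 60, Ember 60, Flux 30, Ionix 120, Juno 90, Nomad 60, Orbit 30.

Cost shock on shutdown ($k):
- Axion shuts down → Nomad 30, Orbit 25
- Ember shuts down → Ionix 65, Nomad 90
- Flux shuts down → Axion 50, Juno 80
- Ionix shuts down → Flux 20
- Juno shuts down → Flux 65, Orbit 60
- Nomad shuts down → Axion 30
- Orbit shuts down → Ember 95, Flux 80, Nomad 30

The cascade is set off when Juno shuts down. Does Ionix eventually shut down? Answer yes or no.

Round 1 — Juno shuts down (initial).
  Flux: +65 → 65 ≥ 30
  Orbit: +60 → 60 ≥ 30
Round 2 — Flux, Orbit shut down.
  Axion: +50 → 50 < 60
  Ember: +95 → 95 ≥ 60
  Nomad: +30 → 30 < 60
Round 3 — Ember shuts down.
  Ionix: +65 → 65 < 120
  Nomad: +90 → 120 ≥ 60
Round 4 — Nomad shuts down.
  Axion: +30 → 80 ≥ 60
Round 5 — Axion shuts down.
No further shutdowns.

no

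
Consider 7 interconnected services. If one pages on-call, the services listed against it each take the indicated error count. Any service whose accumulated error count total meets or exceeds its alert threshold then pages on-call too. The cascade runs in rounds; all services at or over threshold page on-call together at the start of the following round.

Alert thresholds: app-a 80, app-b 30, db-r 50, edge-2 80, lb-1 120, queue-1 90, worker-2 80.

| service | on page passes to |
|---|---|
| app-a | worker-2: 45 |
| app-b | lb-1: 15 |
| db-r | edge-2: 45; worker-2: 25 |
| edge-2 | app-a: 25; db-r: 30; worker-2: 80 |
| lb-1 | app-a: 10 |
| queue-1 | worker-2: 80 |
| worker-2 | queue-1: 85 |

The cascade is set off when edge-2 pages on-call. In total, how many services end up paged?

Round 1 — edge-2 pages on-call (initial).
  app-a: +25 → 25 < 80
  db-r: +30 → 30 < 50
  worker-2: +80 → 80 ≥ 80
Round 2 — worker-2 pages on-call.
  queue-1: +85 → 85 < 90
No further pages.

2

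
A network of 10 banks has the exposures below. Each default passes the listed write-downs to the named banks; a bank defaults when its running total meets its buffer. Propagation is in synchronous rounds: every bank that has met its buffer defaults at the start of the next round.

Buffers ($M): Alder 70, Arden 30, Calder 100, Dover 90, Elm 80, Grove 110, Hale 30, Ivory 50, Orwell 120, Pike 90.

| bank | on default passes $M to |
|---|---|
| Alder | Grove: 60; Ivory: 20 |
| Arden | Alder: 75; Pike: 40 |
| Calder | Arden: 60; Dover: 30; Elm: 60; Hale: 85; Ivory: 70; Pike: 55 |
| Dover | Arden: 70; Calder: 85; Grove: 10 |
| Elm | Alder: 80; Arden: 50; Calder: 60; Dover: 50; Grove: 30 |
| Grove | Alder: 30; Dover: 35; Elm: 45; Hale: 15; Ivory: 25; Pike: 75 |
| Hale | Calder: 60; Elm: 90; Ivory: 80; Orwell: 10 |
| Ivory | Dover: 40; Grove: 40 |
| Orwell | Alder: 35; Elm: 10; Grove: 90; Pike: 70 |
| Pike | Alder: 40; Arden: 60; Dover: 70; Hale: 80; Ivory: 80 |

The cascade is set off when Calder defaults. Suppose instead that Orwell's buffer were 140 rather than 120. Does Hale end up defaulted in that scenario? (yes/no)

yes

With Orwell's buffer at 140:
Round 1 — Calder defaults (initial).
  Arden: +60 → 60 ≥ 30
  Dover: +30 → 30 < 90
  Elm: +60 → 60 < 80
  Hale: +85 → 85 ≥ 30
  Ivory: +70 → 70 ≥ 50
  Pike: +55 → 55 < 90
Round 2 — Arden, Hale, Ivory default.
  Alder: +75 → 75 ≥ 70
  Dover: +40 → 70 < 90
  Elm: +90 → 150 ≥ 80
  Grove: +40 → 40 < 110
  Orwell: +10 → 10 < 140
  Pike: +40 → 95 ≥ 90
Round 3 — Alder, Elm, Pike default.
  Dover: +50+70 → 190 ≥ 90
  Grove: +60+30 → 130 ≥ 110
Round 4 — Dover, Grove default.
No further defaults.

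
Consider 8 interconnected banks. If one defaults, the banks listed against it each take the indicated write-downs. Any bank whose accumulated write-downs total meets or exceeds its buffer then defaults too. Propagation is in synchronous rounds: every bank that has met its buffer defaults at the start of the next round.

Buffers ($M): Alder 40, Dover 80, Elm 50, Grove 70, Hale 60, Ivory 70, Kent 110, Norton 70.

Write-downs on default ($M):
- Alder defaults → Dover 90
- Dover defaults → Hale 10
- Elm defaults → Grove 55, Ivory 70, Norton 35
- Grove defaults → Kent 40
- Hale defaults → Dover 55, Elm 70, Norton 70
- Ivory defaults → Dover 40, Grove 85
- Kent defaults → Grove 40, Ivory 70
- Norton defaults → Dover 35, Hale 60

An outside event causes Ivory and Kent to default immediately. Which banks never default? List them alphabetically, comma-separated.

Round 1 — Ivory, Kent default (initial).
  Dover: +40 → 40 < 80
  Grove: +85+40 → 125 ≥ 70
Round 2 — Grove defaults.
No further defaults.

Alder, Dover, Elm, Hale, Norton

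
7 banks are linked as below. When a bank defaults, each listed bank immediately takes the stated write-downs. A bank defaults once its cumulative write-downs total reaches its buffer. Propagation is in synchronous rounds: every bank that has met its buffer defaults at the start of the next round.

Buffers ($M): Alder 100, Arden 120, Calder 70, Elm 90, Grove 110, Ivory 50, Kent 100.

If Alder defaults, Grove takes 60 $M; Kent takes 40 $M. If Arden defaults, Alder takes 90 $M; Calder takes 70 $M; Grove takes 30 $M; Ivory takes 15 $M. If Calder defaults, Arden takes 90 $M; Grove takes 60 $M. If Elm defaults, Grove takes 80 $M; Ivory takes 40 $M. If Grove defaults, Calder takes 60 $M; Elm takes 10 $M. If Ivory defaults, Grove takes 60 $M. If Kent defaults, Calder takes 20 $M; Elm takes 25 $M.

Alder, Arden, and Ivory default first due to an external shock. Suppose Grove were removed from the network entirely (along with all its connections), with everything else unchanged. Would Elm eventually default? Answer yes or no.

With Grove removed:
Round 1 — Alder, Arden, Ivory default (initial).
  Calder: +70 → 70 ≥ 70
  Kent: +40 → 40 < 100
Round 2 — Calder defaults.
No further defaults.

no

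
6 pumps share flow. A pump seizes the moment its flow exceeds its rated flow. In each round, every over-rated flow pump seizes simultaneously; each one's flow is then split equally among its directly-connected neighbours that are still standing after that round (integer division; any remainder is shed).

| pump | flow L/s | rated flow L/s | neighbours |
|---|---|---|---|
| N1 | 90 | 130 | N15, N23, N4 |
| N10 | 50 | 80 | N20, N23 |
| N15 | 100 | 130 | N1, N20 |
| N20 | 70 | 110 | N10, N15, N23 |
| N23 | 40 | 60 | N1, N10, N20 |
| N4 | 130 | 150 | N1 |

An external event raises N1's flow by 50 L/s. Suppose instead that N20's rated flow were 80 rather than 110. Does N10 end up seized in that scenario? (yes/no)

yes

With N20's rated flow at 80:
Round 1 — N1 at 140 > 130. N1 seizes.
  N1 sheds 140 L/s to N15, N23, N4: 46 each (2 lost).
    N15: 100+46 = 146 > 130
    N23: 40+46 = 86 > 60
    N4: 130+46 = 176 > 150
Round 2 — N15, N23, N4 seize.
  N15 sheds 146 L/s to N20: 146 each.
    N20: 70+146 = 216 > 80
  N23 sheds 86 L/s to N10, N20: 43 each.
    N10: 50+43 = 93 > 80
    N20: 216+43 = 259 > 80
  N4 sheds 176 L/s: no online neighbours, lost.
Round 3 — N10, N20 seize.
  N10 sheds 93 L/s: no online neighbours, lost.
  N20 sheds 259 L/s: no online neighbours, lost.
No further seizures.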